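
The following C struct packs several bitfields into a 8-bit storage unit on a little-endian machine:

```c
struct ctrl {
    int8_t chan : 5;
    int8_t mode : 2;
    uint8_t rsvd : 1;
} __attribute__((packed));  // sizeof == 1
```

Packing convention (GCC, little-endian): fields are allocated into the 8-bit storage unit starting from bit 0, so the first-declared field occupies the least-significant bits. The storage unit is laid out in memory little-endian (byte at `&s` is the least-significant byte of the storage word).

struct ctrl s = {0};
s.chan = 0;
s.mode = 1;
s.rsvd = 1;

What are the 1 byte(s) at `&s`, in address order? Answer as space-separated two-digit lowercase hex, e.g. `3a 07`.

[0+:5] chan=0 & 0x1f = 0x0; word=0x00
[5+:2] mode=1 & 0x3 = 0x1; word=0x20
[7+:1] rsvd=1 & 0x1 = 0x1; word=0xa0
word = 0xa0 → little-endian bytes:
  [0]=0xa0

a0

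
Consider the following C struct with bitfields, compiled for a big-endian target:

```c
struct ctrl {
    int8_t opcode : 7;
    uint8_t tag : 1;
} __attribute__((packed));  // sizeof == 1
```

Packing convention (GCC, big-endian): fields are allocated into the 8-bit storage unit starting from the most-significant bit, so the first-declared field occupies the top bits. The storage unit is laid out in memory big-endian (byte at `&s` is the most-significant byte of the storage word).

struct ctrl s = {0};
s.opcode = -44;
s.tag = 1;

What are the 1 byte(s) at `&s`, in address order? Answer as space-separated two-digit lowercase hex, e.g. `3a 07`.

a9

opcode (7b) val=-44 bits=0x54 at bit 1: 0xa8
tag (1b) val=1 bits=0x1 at bit 0: 0xa9
word = 0xa9 → big-endian bytes:
  [0]=0xa9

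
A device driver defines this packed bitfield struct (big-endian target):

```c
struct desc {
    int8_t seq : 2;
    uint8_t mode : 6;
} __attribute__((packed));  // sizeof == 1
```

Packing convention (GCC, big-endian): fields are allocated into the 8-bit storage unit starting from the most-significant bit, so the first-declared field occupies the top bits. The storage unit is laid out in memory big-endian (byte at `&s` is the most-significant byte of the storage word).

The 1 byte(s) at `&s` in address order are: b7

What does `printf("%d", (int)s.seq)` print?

[0]=0xb7 (big-endian) → word 0xb7
seq [6+:2] = (word>>6) & 0x3 = 2  ←
mode [0+:6] = (word>>0) & 0x3f = 55
seq signed 2b, MSB=1: 2 - 4 = -2

-2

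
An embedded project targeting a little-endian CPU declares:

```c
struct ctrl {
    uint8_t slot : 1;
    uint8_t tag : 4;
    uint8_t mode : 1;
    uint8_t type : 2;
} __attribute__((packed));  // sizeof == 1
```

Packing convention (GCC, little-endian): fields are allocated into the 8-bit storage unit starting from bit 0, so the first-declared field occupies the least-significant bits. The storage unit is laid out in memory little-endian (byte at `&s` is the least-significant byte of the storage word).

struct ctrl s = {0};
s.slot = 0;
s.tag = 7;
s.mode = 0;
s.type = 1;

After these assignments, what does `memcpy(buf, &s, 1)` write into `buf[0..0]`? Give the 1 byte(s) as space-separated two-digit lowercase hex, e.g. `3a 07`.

4e

[0+:1] slot=0 & 0x1 = 0x0; word=0x00
[1+:4] tag=7 & 0xf = 0x7; word=0x0e
[5+:1] mode=0 & 0x1 = 0x0; word=0x0e
[6+:2] type=1 & 0x3 = 0x1; word=0x4e
word = 0x4e → little-endian bytes:
  [0]=0x4e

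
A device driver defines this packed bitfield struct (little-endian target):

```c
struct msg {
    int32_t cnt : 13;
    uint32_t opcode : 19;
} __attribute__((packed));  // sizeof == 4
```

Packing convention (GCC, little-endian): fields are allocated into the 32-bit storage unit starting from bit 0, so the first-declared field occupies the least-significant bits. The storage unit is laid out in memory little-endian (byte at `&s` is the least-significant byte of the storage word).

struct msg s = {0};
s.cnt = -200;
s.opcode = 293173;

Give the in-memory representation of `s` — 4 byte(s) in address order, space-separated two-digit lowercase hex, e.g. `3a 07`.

cnt:13 = -200 → 0x1f38 << 0 → word 0x00001f38
opcode:19 = 293173 → 0x47935 << 13 → word 0x8f26bf38
word = 0x8f26bf38 → little-endian bytes:
  [0]=0x38  [1]=0xbf  [2]=0x26  [3]=0x8f

38 bf 26 8f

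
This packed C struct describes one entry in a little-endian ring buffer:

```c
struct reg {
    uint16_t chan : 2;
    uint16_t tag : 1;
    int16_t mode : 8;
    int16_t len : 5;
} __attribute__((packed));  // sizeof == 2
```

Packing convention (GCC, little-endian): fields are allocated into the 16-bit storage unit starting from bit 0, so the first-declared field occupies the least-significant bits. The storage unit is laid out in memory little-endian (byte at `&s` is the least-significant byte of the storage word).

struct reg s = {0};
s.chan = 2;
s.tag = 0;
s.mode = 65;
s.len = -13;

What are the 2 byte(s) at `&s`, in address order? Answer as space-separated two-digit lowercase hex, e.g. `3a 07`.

0a 9a

chan (2b) val=2 bits=0x2 at bit 0: 0x0002
tag (1b) val=0 bits=0x0 at bit 2: 0x0002
mode (8b) val=65 bits=0x41 at bit 3: 0x020a
len (5b) val=-13 bits=0x13 at bit 11: 0x9a0a
word = 0x9a0a → little-endian bytes:
  [0]=0x0a  [1]=0x9a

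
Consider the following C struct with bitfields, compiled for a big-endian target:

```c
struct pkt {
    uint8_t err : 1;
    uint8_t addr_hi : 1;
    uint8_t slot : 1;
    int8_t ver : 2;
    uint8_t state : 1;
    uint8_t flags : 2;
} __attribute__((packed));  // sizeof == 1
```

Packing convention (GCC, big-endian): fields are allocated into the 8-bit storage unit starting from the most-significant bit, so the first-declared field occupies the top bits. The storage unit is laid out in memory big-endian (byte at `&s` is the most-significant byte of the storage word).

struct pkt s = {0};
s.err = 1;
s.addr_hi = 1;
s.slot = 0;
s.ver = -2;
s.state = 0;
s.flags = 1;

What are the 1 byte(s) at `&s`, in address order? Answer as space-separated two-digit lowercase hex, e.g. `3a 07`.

[7+:1] err=1 & 0x1 = 0x1; word=0x80
[6+:1] addr_hi=1 & 0x1 = 0x1; word=0xc0
[5+:1] slot=0 & 0x1 = 0x0; word=0xc0
[3+:2] ver=-2 & 0x3 = 0x2; word=0xd0
[2+:1] state=0 & 0x1 = 0x0; word=0xd0
[0+:2] flags=1 & 0x3 = 0x1; word=0xd1
word = 0xd1 → big-endian bytes:
  [0]=0xd1

d1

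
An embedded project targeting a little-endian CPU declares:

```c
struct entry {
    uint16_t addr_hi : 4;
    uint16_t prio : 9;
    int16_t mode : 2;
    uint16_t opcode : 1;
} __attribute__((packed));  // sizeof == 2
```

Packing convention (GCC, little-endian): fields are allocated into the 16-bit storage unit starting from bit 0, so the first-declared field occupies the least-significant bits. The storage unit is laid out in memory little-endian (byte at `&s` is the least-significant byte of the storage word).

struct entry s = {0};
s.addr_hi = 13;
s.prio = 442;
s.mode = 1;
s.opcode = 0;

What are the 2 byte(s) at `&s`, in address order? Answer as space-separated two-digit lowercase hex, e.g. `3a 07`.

addr_hi (4b) val=13 bits=0xd at bit 0: 0x000d
prio (9b) val=442 bits=0x1ba at bit 4: 0x1bad
mode (2b) val=1 bits=0x1 at bit 13: 0x3bad
opcode (1b) val=0 bits=0x0 at bit 15: 0x3bad
word = 0x3bad → little-endian bytes:
  [0]=0xad  [1]=0x3b

ad 3b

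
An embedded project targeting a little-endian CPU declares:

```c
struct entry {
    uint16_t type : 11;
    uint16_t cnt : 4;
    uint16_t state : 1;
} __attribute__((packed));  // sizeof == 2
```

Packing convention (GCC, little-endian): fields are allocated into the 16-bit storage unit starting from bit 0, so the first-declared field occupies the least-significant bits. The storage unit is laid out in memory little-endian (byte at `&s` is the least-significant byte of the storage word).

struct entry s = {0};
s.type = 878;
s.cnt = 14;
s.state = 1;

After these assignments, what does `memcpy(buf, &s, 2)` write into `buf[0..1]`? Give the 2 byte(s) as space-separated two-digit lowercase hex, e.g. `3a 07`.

6e f3

[0+:11] type=878 & 0x7ff = 0x36e; word=0x036e
[11+:4] cnt=14 & 0xf = 0xe; word=0x736e
[15+:1] state=1 & 0x1 = 0x1; word=0xf36e
word = 0xf36e → little-endian bytes:
  [0]=0x6e  [1]=0xf3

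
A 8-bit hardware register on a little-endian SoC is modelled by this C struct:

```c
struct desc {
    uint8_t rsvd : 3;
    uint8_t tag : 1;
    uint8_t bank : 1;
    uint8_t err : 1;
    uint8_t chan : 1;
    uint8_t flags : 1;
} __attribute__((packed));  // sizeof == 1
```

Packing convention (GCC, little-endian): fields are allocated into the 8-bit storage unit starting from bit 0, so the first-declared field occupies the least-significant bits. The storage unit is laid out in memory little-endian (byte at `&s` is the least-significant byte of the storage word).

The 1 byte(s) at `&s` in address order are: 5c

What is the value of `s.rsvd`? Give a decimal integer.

4

[0]=0x5c (little-endian) → word 0x5c
rsvd:3 @ bit 0 → (0x5c>>0)&0x7 = 0x4  ←
tag:1 @ bit 3 → (0x5c>>3)&0x1 = 0x1
bank:1 @ bit 4 → (0x5c>>4)&0x1 = 0x1
err:1 @ bit 5 → (0x5c>>5)&0x1 = 0x0
chan:1 @ bit 6 → (0x5c>>6)&0x1 = 0x1
flags:1 @ bit 7 → (0x5c>>7)&0x1 = 0x0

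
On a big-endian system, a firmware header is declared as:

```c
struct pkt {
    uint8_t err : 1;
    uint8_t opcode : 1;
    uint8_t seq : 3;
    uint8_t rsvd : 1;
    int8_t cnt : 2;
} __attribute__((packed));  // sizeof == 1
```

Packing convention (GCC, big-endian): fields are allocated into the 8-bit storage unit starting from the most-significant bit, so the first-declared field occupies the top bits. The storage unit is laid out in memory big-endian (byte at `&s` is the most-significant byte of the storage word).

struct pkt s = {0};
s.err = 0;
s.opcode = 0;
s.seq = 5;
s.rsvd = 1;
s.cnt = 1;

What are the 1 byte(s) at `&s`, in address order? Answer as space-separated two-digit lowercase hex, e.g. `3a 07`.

[7+:1] err=0 & 0x1 = 0x0; word=0x00
[6+:1] opcode=0 & 0x1 = 0x0; word=0x00
[3+:3] seq=5 & 0x7 = 0x5; word=0x28
[2+:1] rsvd=1 & 0x1 = 0x1; word=0x2c
[0+:2] cnt=1 & 0x3 = 0x1; word=0x2d
word = 0x2d → big-endian bytes:
  [0]=0x2d

2d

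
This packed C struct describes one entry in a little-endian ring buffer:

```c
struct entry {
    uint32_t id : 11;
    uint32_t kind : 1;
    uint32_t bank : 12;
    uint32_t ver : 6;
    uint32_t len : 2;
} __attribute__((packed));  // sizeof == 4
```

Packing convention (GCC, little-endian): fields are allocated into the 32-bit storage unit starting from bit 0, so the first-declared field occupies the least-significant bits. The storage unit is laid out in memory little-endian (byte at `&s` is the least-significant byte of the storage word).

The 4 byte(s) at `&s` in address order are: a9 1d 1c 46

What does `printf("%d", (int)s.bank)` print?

449

[0]=0xa9 [1]=0x1d [2]=0x1c [3]=0x46 (little-endian) → word 0x461c1da9
id [0+:11] = (word>>0) & 0x7ff = 1449
kind [11+:1] = (word>>11) & 0x1 = 1
bank [12+:12] = (word>>12) & 0xfff = 449  ←
ver [24+:6] = (word>>24) & 0x3f = 6
len [30+:2] = (word>>30) & 0x3 = 1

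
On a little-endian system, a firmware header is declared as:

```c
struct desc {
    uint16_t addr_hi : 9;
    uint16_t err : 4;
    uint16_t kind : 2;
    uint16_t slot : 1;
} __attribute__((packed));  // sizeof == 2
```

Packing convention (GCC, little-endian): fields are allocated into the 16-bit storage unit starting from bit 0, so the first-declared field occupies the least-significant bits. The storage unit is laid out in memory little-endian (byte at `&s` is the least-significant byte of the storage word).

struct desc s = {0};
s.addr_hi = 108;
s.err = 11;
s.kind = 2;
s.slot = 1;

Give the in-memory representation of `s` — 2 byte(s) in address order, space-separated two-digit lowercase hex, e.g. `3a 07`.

addr_hi (9b) val=108 bits=0x6c at bit 0: 0x006c
err (4b) val=11 bits=0xb at bit 9: 0x166c
kind (2b) val=2 bits=0x2 at bit 13: 0x566c
slot (1b) val=1 bits=0x1 at bit 15: 0xd66c
word = 0xd66c → little-endian bytes:
  [0]=0x6c  [1]=0xd6

6c d6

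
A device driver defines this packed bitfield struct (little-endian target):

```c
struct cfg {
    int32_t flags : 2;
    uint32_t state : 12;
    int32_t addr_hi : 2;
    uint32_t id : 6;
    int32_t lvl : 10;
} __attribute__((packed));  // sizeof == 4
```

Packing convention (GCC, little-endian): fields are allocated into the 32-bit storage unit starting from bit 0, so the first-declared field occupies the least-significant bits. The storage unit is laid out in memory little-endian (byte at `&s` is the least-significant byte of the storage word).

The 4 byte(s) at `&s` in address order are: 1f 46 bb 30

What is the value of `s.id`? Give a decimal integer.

[0]=0x1f [1]=0x46 [2]=0xbb [3]=0x30 (little-endian) → word 0x30bb461f
flags:2 @ bit 0 → (0x30bb461f>>0)&0x3 = 0x3
state:12 @ bit 2 → (0x30bb461f>>2)&0xfff = 0x187
addr_hi:2 @ bit 14 → (0x30bb461f>>14)&0x3 = 0x1
id:6 @ bit 16 → (0x30bb461f>>16)&0x3f = 0x3b  ←
lvl:10 @ bit 22 → (0x30bb461f>>22)&0x3ff = 0xc2

59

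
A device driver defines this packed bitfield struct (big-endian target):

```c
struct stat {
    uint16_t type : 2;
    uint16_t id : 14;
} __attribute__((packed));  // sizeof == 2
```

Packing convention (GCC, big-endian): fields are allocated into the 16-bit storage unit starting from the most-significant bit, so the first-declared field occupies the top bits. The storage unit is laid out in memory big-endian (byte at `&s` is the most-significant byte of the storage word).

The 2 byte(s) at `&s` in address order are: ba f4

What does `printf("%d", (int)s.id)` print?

15092

[0]=0xba [1]=0xf4 (big-endian) → word 0xbaf4
type:2 @ bit 14 → (0xbaf4>>14)&0x3 = 0x2
id:14 @ bit 0 → (0xbaf4>>0)&0x3fff = 0x3af4  ←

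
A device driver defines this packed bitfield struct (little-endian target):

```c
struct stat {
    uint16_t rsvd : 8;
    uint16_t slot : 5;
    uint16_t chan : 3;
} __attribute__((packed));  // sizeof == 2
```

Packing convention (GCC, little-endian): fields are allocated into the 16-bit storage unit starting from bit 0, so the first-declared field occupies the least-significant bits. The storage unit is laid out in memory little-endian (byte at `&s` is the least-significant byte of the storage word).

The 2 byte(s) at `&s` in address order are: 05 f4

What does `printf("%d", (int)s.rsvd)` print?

5

[0]=0x05 [1]=0xf4 (little-endian) → word 0xf405
rsvd [0+:8] = (word>>0) & 0xff = 5  ←
slot [8+:5] = (word>>8) & 0x1f = 20
chan [13+:3] = (word>>13) & 0x7 = 7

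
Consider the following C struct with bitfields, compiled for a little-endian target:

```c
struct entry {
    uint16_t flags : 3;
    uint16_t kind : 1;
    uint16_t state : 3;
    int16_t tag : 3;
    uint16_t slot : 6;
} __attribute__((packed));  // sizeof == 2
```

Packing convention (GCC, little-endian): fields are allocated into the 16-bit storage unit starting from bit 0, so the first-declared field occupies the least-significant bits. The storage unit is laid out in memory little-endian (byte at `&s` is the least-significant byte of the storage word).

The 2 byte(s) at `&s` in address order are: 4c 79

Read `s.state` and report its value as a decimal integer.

4

[0]=0x4c [1]=0x79 (little-endian) → word 0x794c
flags:3 @ bit 0 → (0x794c>>0)&0x7 = 0x4
kind:1 @ bit 3 → (0x794c>>3)&0x1 = 0x1
state:3 @ bit 4 → (0x794c>>4)&0x7 = 0x4  ←
tag:3 @ bit 7 → (0x794c>>7)&0x7 = 0x2
slot:6 @ bit 10 → (0x794c>>10)&0x3f = 0x1e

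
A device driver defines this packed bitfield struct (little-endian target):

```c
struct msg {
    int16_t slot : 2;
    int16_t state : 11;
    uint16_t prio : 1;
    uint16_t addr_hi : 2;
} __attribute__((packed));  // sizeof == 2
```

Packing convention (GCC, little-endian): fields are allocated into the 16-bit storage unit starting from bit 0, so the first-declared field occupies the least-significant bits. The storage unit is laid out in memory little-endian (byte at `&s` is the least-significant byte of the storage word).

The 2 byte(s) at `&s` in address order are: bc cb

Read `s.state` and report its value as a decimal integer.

[0]=0xbc [1]=0xcb (little-endian) → word 0xcbbc
slot:2 @ bit 0 → (0xcbbc>>0)&0x3 = 0x0
state:11 @ bit 2 → (0xcbbc>>2)&0x7ff = 0x2ef  ←
prio:1 @ bit 13 → (0xcbbc>>13)&0x1 = 0x0
addr_hi:2 @ bit 14 → (0xcbbc>>14)&0x3 = 0x3
state signed 11b, MSB=0: value = 751

751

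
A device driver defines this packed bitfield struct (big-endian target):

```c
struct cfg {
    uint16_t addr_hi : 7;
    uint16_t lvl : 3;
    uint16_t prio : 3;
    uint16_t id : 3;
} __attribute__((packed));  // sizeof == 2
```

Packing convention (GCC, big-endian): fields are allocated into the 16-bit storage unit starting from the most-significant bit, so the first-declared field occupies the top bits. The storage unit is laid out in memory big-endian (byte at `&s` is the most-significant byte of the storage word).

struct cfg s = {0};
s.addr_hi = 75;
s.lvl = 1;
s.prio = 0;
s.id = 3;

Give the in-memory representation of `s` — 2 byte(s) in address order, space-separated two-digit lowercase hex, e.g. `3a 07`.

addr_hi:7 = 75 → 0x4b << 9 → word 0x9600
lvl:3 = 1 → 0x1 << 6 → word 0x9640
prio:3 = 0 → 0x0 << 3 → word 0x9640
id:3 = 3 → 0x3 << 0 → word 0x9643
word = 0x9643 → big-endian bytes:
  [0]=0x96  [1]=0x43

96 43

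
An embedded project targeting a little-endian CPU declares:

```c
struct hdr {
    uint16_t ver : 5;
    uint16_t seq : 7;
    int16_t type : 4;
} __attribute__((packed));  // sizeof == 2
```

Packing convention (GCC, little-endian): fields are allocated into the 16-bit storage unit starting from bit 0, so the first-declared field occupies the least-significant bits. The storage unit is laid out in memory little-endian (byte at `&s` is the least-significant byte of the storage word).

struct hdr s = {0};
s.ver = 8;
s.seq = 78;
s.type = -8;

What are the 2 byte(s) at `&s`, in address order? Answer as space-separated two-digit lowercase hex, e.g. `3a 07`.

c8 89

ver (5b) val=8 bits=0x8 at bit 0: 0x0008
seq (7b) val=78 bits=0x4e at bit 5: 0x09c8
type (4b) val=-8 bits=0x8 at bit 12: 0x89c8
word = 0x89c8 → little-endian bytes:
  [0]=0xc8  [1]=0x89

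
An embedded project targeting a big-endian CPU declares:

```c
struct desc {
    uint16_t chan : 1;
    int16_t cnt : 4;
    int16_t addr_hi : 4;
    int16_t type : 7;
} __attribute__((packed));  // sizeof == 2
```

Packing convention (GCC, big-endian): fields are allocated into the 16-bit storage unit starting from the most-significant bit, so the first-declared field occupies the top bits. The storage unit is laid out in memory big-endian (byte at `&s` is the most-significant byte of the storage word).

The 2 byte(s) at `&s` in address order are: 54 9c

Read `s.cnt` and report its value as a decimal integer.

[0]=0x54 [1]=0x9c (big-endian) → word 0x549c
chan:1 @ bit 15 → (0x549c>>15)&0x1 = 0x0
cnt:4 @ bit 11 → (0x549c>>11)&0xf = 0xa  ←
addr_hi:4 @ bit 7 → (0x549c>>7)&0xf = 0x9
type:7 @ bit 0 → (0x549c>>0)&0x7f = 0x1c
cnt signed 4b, MSB=1: 10 - 16 = -6

-6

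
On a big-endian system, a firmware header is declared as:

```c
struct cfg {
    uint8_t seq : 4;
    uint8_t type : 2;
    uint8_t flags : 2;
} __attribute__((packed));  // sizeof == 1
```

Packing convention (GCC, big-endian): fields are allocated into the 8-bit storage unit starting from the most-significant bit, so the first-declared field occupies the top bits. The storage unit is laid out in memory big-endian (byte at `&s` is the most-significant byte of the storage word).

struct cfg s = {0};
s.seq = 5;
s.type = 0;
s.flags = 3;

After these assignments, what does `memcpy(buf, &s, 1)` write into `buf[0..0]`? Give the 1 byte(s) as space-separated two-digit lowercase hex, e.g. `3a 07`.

53

seq:4 = 5 → 0x5 << 4 → word 0x50
type:2 = 0 → 0x0 << 2 → word 0x50
flags:2 = 3 → 0x3 << 0 → word 0x53
word = 0x53 → big-endian bytes:
  [0]=0x53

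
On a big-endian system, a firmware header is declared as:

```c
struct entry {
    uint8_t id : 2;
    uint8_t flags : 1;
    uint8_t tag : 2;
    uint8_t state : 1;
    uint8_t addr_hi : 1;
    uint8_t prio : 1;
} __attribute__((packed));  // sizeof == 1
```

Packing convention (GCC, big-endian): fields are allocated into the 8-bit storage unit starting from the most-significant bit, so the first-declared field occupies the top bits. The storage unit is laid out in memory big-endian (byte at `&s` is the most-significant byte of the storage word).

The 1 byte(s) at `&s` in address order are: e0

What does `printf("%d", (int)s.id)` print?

[0]=0xe0 (big-endian) → word 0xe0
id [6+:2] = (word>>6) & 0x3 = 3  ←
flags [5+:1] = (word>>5) & 0x1 = 1
tag [3+:2] = (word>>3) & 0x3 = 0
state [2+:1] = (word>>2) & 0x1 = 0
addr_hi [1+:1] = (word>>1) & 0x1 = 0
prio [0+:1] = (word>>0) & 0x1 = 0

3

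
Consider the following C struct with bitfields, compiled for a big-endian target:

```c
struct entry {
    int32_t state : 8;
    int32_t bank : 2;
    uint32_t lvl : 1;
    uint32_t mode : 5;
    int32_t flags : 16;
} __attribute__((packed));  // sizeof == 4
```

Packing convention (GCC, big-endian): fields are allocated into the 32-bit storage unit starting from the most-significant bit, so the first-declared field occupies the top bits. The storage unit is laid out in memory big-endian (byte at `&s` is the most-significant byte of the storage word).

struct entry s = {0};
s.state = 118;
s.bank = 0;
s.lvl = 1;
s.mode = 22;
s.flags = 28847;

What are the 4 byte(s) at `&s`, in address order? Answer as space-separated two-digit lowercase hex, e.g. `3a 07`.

76 36 70 af

state:8 = 118 → 0x76 << 24 → word 0x76000000
bank:2 = 0 → 0x0 << 22 → word 0x76000000
lvl:1 = 1 → 0x1 << 21 → word 0x76200000
mode:5 = 22 → 0x16 << 16 → word 0x76360000
flags:16 = 28847 → 0x70af << 0 → word 0x763670af
word = 0x763670af → big-endian bytes:
  [0]=0x76  [1]=0x36  [2]=0x70  [3]=0xaf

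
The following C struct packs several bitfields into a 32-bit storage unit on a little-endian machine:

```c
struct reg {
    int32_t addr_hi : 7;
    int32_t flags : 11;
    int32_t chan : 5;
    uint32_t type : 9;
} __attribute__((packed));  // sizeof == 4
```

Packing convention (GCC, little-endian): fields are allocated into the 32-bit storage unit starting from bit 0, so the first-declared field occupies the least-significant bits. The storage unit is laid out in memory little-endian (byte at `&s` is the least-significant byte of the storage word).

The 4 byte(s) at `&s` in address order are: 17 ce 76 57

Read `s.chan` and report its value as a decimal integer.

-3

[0]=0x17 [1]=0xce [2]=0x76 [3]=0x57 (little-endian) → word 0x5776ce17
addr_hi [0+:7] = (word>>0) & 0x7f = 23
flags [7+:11] = (word>>7) & 0x7ff = 1436
chan [18+:5] = (word>>18) & 0x1f = 29  ←
type [23+:9] = (word>>23) & 0x1ff = 174
chan signed 5b, MSB=1: 29 - 32 = -3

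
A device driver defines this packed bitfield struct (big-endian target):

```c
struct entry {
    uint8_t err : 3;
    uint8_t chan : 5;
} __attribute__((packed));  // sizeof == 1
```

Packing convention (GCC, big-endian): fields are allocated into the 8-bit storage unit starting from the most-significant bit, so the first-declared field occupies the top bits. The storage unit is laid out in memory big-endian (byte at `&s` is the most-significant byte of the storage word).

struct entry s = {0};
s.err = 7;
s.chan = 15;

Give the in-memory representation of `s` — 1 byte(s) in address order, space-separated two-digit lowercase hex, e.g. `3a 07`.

ef

err (3b) val=7 bits=0x7 at bit 5: 0xe0
chan (5b) val=15 bits=0xf at bit 0: 0xef
word = 0xef → big-endian bytes:
  [0]=0xef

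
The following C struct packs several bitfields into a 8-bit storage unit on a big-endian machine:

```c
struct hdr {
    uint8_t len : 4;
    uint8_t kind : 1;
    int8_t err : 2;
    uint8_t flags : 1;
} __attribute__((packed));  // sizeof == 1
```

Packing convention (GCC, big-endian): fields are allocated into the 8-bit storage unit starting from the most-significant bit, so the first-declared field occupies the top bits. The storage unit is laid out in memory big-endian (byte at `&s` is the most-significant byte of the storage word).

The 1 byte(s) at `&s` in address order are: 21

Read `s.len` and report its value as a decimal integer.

[0]=0x21 (big-endian) → word 0x21
len:4 @ bit 4 → (0x21>>4)&0xf = 0x2  ←
kind:1 @ bit 3 → (0x21>>3)&0x1 = 0x0
err:2 @ bit 1 → (0x21>>1)&0x3 = 0x0
flags:1 @ bit 0 → (0x21>>0)&0x1 = 0x1

2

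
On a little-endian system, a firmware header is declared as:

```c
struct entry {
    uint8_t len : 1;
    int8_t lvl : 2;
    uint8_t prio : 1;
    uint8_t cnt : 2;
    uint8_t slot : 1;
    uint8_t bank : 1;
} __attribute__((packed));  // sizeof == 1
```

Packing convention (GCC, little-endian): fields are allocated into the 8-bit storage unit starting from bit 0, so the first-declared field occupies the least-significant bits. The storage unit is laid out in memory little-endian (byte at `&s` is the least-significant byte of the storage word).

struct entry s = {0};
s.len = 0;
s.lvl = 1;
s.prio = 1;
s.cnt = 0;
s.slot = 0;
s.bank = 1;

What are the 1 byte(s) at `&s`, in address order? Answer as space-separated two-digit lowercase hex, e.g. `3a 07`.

[0+:1] len=0 & 0x1 = 0x0; word=0x00
[1+:2] lvl=1 & 0x3 = 0x1; word=0x02
[3+:1] prio=1 & 0x1 = 0x1; word=0x0a
[4+:2] cnt=0 & 0x3 = 0x0; word=0x0a
[6+:1] slot=0 & 0x1 = 0x0; word=0x0a
[7+:1] bank=1 & 0x1 = 0x1; word=0x8a
word = 0x8a → little-endian bytes:
  [0]=0x8a

8a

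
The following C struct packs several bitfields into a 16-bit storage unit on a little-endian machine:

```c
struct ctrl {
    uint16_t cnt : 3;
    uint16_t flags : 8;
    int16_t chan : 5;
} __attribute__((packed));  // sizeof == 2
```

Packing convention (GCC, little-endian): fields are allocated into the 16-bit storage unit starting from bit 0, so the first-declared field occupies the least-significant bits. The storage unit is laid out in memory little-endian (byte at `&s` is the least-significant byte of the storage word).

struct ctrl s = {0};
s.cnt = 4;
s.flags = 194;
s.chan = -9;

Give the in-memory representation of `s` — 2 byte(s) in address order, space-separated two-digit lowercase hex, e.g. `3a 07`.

[0+:3] cnt=4 & 0x7 = 0x4; word=0x0004
[3+:8] flags=194 & 0xff = 0xc2; word=0x0614
[11+:5] chan=-9 & 0x1f = 0x17; word=0xbe14
word = 0xbe14 → little-endian bytes:
  [0]=0x14  [1]=0xbe

14 be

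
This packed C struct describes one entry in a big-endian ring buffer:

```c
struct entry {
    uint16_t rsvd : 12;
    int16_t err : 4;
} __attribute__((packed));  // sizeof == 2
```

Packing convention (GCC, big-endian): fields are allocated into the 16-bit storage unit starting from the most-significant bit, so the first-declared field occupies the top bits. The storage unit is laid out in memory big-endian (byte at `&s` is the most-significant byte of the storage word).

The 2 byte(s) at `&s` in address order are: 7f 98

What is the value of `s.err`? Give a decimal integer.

[0]=0x7f [1]=0x98 (big-endian) → word 0x7f98
rsvd:12 @ bit 4 → (0x7f98>>4)&0xfff = 0x7f9
err:4 @ bit 0 → (0x7f98>>0)&0xf = 0x8  ←
err signed 4b, MSB=1: 8 - 16 = -8

-8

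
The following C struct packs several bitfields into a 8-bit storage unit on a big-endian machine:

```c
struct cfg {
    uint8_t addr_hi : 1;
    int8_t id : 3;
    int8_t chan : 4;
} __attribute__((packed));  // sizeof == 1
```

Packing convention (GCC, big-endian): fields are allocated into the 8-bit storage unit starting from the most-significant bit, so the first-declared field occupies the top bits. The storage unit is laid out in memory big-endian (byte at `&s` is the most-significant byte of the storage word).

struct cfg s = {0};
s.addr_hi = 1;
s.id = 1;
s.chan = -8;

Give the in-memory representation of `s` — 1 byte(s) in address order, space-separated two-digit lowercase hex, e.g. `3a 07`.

98

addr_hi (1b) val=1 bits=0x1 at bit 7: 0x80
id (3b) val=1 bits=0x1 at bit 4: 0x90
chan (4b) val=-8 bits=0x8 at bit 0: 0x98
word = 0x98 → big-endian bytes:
  [0]=0x98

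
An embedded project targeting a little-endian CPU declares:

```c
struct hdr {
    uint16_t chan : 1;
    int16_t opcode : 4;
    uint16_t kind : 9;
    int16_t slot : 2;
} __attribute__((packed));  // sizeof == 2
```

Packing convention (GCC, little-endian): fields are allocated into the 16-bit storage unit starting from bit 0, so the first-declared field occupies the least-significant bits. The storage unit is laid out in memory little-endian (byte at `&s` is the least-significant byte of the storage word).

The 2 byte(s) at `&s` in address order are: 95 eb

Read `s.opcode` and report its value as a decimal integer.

[0]=0x95 [1]=0xeb (little-endian) → word 0xeb95
chan:1 @ bit 0 → (0xeb95>>0)&0x1 = 0x1
opcode:4 @ bit 1 → (0xeb95>>1)&0xf = 0xa  ←
kind:9 @ bit 5 → (0xeb95>>5)&0x1ff = 0x15c
slot:2 @ bit 14 → (0xeb95>>14)&0x3 = 0x3
opcode signed 4b, MSB=1: 10 - 16 = -6

-6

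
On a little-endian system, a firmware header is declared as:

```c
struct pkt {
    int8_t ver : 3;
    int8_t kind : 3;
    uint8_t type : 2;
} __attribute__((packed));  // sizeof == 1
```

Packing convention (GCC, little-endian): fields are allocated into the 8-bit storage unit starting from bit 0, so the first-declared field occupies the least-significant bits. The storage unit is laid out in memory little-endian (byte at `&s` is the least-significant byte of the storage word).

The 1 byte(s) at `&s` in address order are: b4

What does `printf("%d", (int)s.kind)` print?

-2

[0]=0xb4 (little-endian) → word 0xb4
ver [0+:3] = (word>>0) & 0x7 = 4
kind [3+:3] = (word>>3) & 0x7 = 6  ←
type [6+:2] = (word>>6) & 0x3 = 2
kind signed 3b, MSB=1: 6 - 8 = -2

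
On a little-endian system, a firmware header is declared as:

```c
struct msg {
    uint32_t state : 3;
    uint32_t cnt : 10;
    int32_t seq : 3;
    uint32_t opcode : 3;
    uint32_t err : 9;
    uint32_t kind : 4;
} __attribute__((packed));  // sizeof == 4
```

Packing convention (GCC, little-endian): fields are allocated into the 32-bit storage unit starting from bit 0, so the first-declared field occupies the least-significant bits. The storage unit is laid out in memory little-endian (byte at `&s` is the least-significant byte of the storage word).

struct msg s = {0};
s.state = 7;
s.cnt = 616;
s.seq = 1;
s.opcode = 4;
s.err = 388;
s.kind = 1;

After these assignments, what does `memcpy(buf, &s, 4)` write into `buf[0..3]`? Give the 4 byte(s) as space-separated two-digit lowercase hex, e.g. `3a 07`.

[0+:3] state=7 & 0x7 = 0x7; word=0x00000007
[3+:10] cnt=616 & 0x3ff = 0x268; word=0x00001347
[13+:3] seq=1 & 0x7 = 0x1; word=0x00003347
[16+:3] opcode=4 & 0x7 = 0x4; word=0x00043347
[19+:9] err=388 & 0x1ff = 0x184; word=0x0c243347
[28+:4] kind=1 & 0xf = 0x1; word=0x1c243347
word = 0x1c243347 → little-endian bytes:
  [0]=0x47  [1]=0x33  [2]=0x24  [3]=0x1c

47 33 24 1c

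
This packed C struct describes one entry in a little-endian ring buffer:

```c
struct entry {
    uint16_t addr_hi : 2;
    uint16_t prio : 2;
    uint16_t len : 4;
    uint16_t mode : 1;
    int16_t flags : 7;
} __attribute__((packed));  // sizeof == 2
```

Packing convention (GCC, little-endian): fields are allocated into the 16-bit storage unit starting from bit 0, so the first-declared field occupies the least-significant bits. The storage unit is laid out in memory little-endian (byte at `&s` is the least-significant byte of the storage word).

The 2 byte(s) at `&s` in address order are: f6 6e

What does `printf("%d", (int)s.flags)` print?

[0]=0xf6 [1]=0x6e (little-endian) → word 0x6ef6
addr_hi [0+:2] = (word>>0) & 0x3 = 2
prio [2+:2] = (word>>2) & 0x3 = 1
len [4+:4] = (word>>4) & 0xf = 15
mode [8+:1] = (word>>8) & 0x1 = 0
flags [9+:7] = (word>>9) & 0x7f = 55  ←
flags signed 7b, MSB=0: value = 55

55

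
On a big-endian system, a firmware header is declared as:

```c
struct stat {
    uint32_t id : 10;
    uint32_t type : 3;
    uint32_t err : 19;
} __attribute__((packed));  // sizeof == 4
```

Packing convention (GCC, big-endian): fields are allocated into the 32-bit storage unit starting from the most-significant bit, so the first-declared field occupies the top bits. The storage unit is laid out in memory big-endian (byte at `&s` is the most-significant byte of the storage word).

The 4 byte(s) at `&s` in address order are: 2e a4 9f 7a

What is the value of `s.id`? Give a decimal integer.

186

[0]=0x2e [1]=0xa4 [2]=0x9f [3]=0x7a (big-endian) → word 0x2ea49f7a
id:10 @ bit 22 → (0x2ea49f7a>>22)&0x3ff = 0xba  ←
type:3 @ bit 19 → (0x2ea49f7a>>19)&0x7 = 0x4
err:19 @ bit 0 → (0x2ea49f7a>>0)&0x7ffff = 0x49f7a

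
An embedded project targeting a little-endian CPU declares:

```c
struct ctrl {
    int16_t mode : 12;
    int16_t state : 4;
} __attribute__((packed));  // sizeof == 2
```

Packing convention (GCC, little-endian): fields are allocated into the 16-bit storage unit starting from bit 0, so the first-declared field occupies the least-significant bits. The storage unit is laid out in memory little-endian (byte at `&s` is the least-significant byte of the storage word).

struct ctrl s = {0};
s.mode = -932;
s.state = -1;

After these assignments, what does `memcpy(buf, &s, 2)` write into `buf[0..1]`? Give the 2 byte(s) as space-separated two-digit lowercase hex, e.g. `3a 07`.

mode (12b) val=-932 bits=0xc5c at bit 0: 0x0c5c
state (4b) val=-1 bits=0xf at bit 12: 0xfc5c
word = 0xfc5c → little-endian bytes:
  [0]=0x5c  [1]=0xfc

5c fc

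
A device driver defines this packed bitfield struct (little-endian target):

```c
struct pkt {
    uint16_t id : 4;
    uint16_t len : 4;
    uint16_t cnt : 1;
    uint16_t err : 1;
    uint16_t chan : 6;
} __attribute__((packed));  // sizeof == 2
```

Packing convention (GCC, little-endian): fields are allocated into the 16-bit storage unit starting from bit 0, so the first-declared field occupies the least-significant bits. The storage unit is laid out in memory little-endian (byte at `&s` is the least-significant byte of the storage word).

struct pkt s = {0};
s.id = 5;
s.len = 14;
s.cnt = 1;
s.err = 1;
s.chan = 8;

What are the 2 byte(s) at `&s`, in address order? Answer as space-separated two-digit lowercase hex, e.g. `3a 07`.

id:4 = 5 → 0x5 << 0 → word 0x0005
len:4 = 14 → 0xe << 4 → word 0x00e5
cnt:1 = 1 → 0x1 << 8 → word 0x01e5
err:1 = 1 → 0x1 << 9 → word 0x03e5
chan:6 = 8 → 0x8 << 10 → word 0x23e5
word = 0x23e5 → little-endian bytes:
  [0]=0xe5  [1]=0x23

e5 23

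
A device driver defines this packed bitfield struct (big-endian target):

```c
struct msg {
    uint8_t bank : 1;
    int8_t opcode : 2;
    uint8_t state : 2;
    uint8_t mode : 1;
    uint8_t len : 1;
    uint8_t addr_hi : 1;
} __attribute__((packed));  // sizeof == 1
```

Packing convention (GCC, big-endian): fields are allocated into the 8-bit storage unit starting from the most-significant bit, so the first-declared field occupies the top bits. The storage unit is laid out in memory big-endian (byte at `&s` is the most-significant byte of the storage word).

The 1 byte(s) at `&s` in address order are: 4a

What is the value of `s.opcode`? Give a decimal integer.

-2

[0]=0x4a (big-endian) → word 0x4a
bank:1 @ bit 7 → (0x4a>>7)&0x1 = 0x0
opcode:2 @ bit 5 → (0x4a>>5)&0x3 = 0x2  ←
state:2 @ bit 3 → (0x4a>>3)&0x3 = 0x1
mode:1 @ bit 2 → (0x4a>>2)&0x1 = 0x0
len:1 @ bit 1 → (0x4a>>1)&0x1 = 0x1
addr_hi:1 @ bit 0 → (0x4a>>0)&0x1 = 0x0
opcode signed 2b, MSB=1: 2 - 4 = -2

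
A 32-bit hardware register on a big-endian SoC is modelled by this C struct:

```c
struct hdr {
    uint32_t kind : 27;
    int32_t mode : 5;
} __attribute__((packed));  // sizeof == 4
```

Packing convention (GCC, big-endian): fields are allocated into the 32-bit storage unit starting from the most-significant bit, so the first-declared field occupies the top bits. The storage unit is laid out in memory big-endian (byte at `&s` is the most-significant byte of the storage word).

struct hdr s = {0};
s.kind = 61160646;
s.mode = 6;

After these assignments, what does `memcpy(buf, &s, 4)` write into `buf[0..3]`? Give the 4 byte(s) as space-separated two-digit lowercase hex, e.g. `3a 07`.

kind:27 = 61160646 → 0x3a53cc6 << 5 → word 0x74a798c0
mode:5 = 6 → 0x6 << 0 → word 0x74a798c6
word = 0x74a798c6 → big-endian bytes:
  [0]=0x74  [1]=0xa7  [2]=0x98  [3]=0xc6

74 a7 98 c6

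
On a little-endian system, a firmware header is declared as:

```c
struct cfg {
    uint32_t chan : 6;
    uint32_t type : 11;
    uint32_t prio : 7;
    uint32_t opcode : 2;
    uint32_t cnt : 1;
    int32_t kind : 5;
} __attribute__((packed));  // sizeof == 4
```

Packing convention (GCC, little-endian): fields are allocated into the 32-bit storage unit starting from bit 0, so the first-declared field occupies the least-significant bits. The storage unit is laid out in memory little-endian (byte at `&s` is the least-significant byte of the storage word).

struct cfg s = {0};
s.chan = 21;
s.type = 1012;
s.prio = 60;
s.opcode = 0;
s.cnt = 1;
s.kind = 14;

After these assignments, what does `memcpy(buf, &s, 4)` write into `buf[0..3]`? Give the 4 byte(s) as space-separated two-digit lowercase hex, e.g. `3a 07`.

chan:6 = 21 → 0x15 << 0 → word 0x00000015
type:11 = 1012 → 0x3f4 << 6 → word 0x0000fd15
prio:7 = 60 → 0x3c << 17 → word 0x0078fd15
opcode:2 = 0 → 0x0 << 24 → word 0x0078fd15
cnt:1 = 1 → 0x1 << 26 → word 0x0478fd15
kind:5 = 14 → 0xe << 27 → word 0x7478fd15
word = 0x7478fd15 → little-endian bytes:
  [0]=0x15  [1]=0xfd  [2]=0x78  [3]=0x74

15 fd 78 74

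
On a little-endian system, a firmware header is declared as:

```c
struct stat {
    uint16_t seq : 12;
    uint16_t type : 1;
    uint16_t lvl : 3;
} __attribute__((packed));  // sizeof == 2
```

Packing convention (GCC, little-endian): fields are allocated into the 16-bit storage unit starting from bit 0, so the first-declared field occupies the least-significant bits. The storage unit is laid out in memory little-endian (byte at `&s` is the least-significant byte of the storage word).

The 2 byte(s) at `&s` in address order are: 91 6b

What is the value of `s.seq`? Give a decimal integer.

[0]=0x91 [1]=0x6b (little-endian) → word 0x6b91
seq [0+:12] = (word>>0) & 0xfff = 2961  ←
type [12+:1] = (word>>12) & 0x1 = 0
lvl [13+:3] = (word>>13) & 0x7 = 3

2961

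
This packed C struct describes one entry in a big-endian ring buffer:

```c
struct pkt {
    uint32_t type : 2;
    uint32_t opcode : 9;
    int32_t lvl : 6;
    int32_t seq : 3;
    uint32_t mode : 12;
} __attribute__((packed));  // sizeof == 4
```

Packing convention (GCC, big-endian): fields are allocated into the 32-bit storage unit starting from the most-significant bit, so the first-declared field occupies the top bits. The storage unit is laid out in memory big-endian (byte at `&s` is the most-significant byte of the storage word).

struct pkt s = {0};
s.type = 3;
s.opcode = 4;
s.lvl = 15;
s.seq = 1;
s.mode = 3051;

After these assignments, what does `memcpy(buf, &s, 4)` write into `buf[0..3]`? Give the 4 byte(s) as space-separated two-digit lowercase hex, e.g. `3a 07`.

c0 87 9b eb

[30+:2] type=3 & 0x3 = 0x3; word=0xc0000000
[21+:9] opcode=4 & 0x1ff = 0x4; word=0xc0800000
[15+:6] lvl=15 & 0x3f = 0xf; word=0xc0878000
[12+:3] seq=1 & 0x7 = 0x1; word=0xc0879000
[0+:12] mode=3051 & 0xfff = 0xbeb; word=0xc0879beb
word = 0xc0879beb → big-endian bytes:
  [0]=0xc0  [1]=0x87  [2]=0x9b  [3]=0xeb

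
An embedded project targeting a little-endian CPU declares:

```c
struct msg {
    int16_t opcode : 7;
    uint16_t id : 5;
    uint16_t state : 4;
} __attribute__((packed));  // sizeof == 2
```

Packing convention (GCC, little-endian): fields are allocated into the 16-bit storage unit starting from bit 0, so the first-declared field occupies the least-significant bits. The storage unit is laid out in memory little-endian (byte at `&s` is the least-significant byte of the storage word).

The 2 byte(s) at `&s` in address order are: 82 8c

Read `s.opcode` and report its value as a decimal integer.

[0]=0x82 [1]=0x8c (little-endian) → word 0x8c82
opcode:7 @ bit 0 → (0x8c82>>0)&0x7f = 0x2  ←
id:5 @ bit 7 → (0x8c82>>7)&0x1f = 0x19
state:4 @ bit 12 → (0x8c82>>12)&0xf = 0x8
opcode signed 7b, MSB=0: value = 2

2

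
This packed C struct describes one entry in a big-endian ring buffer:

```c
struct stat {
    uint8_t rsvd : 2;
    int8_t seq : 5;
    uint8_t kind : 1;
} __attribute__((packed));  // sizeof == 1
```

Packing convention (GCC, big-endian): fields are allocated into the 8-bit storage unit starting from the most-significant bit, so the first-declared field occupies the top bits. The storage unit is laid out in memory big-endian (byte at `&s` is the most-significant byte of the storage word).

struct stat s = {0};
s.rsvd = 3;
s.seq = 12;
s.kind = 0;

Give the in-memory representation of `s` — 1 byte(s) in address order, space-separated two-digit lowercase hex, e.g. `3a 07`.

rsvd (2b) val=3 bits=0x3 at bit 6: 0xc0
seq (5b) val=12 bits=0xc at bit 1: 0xd8
kind (1b) val=0 bits=0x0 at bit 0: 0xd8
word = 0xd8 → big-endian bytes:
  [0]=0xd8

d8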